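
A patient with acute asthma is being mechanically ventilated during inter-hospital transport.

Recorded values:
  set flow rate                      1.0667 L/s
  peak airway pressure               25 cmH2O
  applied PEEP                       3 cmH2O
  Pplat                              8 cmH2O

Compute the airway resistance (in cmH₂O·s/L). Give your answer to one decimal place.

15.9

Raw = (PIP − Pplat) / flow = (25 − 8) / 1.0667 = 17.0 / 1.0667 = 15.937 cmH2O·s/L.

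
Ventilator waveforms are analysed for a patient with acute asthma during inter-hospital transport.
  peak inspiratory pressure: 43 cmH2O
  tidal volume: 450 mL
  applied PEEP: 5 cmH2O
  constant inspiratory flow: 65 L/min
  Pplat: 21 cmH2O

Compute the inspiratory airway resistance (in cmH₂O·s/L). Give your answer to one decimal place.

20.3

Flow: 65 L/min ÷ 60 = 1.0833 L/s.
Raw = (PIP − Pplat) / flow = (43 − 21) / 1.0833 = 22.0 / 1.0833 = 20.308 cmH2O·s/L.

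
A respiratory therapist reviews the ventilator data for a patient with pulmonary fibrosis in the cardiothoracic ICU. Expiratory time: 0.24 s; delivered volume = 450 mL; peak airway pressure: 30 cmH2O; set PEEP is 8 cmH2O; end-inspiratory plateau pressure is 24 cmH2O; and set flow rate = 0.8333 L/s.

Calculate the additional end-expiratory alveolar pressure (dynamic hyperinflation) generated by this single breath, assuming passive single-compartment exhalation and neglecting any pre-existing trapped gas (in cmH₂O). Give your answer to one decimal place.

R = (PIP − Pplat)/V̇ = (30 − 24) / 0.8333 = 6.0/0.8333 = 7.2 cmH2O·s/L.
C = Vt/(Pplat − PEEP) = 450.0 / (24 − 8) = 450.0/16.0 = 28.125 mL/cmH2O.
τ = R × C = 7.2 × 0.02813 L/cmH2O = 0.2025 s.
Fraction remaining = e^(−Te/τ) = e^(−0.24/0.2025) = 0.3057; trapped volume = 450.0 × 0.3057 = 137.57 mL.
Additional alveolar pressure from trapping ≈ V_trapped / C = 137.57 / 28.125 = 4.891 cmH2O.

4.9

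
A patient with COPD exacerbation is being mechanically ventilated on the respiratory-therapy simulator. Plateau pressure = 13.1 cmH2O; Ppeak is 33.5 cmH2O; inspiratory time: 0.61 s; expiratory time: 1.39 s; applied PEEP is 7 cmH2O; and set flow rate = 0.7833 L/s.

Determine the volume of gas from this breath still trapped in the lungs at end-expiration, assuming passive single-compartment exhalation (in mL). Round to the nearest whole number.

242

Vt = flow × Ti = 0.7833 L/s × 0.61 s × 1000 mL/L = 477.81 mL.
R = (PIP − Pplat)/V̇ = (33.5 − 13.1) / 0.7833 = 20.4/0.7833 = 26.044 cmH2O·s/L.
C = Vt/(Pplat − PEEP) = 477.81 / (13.1 − 7) = 477.81/6.1 = 78.33 mL/cmH2O.
τ = R × C = 26.044 × 0.07833 L/cmH2O = 2.04 s.
Fraction remaining = e^(−Te/τ) = e^(−1.39/2.04) = 0.5059.
Trapped volume = 477.81 × 0.5059 = 241.72 mL.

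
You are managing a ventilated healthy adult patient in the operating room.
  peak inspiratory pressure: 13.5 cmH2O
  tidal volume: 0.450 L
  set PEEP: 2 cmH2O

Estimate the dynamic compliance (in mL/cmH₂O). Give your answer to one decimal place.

Dynamic compliance = Vt / (PIP − PEEP) = 450 / (13.5 − 2) = 450 / 11.5 = 39.13 mL/cmH2O.

39.1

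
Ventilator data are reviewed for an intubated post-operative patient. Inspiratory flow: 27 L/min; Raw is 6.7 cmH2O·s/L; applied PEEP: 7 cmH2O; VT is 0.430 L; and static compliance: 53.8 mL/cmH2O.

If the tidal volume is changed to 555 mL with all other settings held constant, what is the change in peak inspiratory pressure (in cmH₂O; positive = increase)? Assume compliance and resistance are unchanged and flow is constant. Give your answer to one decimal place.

2.3

PIP = Vt/C + R·V̇ + PEEP (constant-flow equation of motion).
Only the elastic term changes: ΔPIP = ΔVt / C = (555 − 430) / 53.8 = 2.323 cmH2O.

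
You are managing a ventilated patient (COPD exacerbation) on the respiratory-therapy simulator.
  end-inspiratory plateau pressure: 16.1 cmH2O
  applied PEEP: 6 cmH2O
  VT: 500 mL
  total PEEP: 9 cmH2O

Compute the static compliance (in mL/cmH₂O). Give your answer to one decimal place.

70.4

End-expiratory occlusion gives total PEEP = 9 cmH2O (intrinsic PEEP = 9 − 6 = 3). Use total PEEP for the elastic gradient.
Cstat = Vt / (Pplat − PEEPtotal) = 500 / (16.1 − 9) = 500 / 7.1 = 70.423 mL/cmH2O.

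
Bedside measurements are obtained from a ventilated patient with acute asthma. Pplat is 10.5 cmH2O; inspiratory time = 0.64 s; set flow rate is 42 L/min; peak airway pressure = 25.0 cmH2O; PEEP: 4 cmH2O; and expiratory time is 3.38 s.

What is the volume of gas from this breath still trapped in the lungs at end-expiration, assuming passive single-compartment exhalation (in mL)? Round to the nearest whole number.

Flow: 42 L/min ÷ 60 = 0.7 L/s.
Vt = flow × Ti = 0.7 L/s × 0.64 s × 1000 mL/L = 448.0 mL.
R = (PIP − Pplat)/V̇ = (25.0 − 10.5) / 0.7 = 14.5/0.7 = 20.714 cmH2O·s/L.
C = Vt/(Pplat − PEEP) = 448.0 / (10.5 − 4) = 448.0/6.5 = 68.923 mL/cmH2O.
τ = R × C = 20.714 × 0.06892 L/cmH2O = 1.428 s.
Fraction remaining = e^(−Te/τ) = e^(−3.38/1.428) = 0.09377.
Trapped volume = 448.0 × 0.09377 = 42.009 mL.

42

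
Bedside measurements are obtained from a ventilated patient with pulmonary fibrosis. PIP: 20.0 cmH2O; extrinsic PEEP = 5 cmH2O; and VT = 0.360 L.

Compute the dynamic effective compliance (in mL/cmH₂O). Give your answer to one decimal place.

Dynamic compliance = Vt / (PIP − PEEP) = 360 / (20.0 − 5) = 360 / 15.0 = 24.0 mL/cmH2O.

24.0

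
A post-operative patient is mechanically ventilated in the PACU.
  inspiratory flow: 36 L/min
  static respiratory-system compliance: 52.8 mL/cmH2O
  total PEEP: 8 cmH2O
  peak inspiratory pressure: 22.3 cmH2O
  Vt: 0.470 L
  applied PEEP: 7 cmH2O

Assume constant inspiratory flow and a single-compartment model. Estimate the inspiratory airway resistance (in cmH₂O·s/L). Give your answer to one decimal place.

9.0

Flow: 36 L/min ÷ 60 = 0.6 L/s.
Total PEEP = 8 cmH2O (set 7 + intrinsic 1); this is the baseline alveolar pressure.
Equation of motion (constant flow): PIP = Vt/C + R·V̇ + PEEP.
R·V̇ = PIP − Vt/C − PEEP = 22.3 − 470/52.8 − 8 = 22.3 − 8.902 − 8 = 5.398 cmH2O.
R = 5.398 / 0.6 = 8.997 cmH2O·s/L.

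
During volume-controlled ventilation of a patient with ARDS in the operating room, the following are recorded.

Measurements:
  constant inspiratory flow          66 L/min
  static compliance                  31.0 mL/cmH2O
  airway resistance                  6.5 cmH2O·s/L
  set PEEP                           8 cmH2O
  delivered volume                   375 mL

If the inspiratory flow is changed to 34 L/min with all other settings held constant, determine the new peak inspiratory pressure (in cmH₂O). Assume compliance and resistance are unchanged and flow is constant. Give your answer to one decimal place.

23.8

Flow: 66 L/min ÷ 60 = 1.1 L/s.
New flow: 34 L/min ÷ 60 = 0.5667 L/s.
PIP = Vt/C + R·V̇ + PEEP (constant-flow equation of motion).
Only the resistive term changes: ΔPIP = R × ΔV̇ = 6.5 × (0.5667 − 1.1) = 6.5 × -0.5333 = -3.466 cmH2O.
Original PIP = 375/31.0 + 6.5×1.1 + 8 = 27.247 cmH2O; new PIP = 27.247 + (-3.466) = 23.781 cmH2O.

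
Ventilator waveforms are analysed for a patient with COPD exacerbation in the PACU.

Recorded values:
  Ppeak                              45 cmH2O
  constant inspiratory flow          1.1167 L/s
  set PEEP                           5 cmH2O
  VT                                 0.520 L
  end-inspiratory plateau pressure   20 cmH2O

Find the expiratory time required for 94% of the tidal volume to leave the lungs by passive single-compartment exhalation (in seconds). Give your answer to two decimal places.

2.18

R = (PIP − Pplat)/V̇ = (45 − 20) / 1.1167 = 25.0/1.1167 = 22.387 cmH2O·s/L.
C = Vt/(Pplat − PEEP) = 520.0 / (20 − 5) = 520.0/15.0 = 34.667 mL/cmH2O.
τ = R × C = 22.387 × 0.03467 L/cmH2O = 0.7762 s.
t = −τ·ln(1 − 0.94) = −0.7762·ln(0.06) = 2.184 s.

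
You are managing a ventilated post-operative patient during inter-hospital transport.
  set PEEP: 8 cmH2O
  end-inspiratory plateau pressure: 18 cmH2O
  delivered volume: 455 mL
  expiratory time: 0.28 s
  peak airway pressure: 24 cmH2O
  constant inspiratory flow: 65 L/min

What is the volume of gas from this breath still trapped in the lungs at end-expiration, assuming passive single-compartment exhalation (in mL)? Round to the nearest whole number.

Flow: 65 L/min ÷ 60 = 1.0833 L/s.
R = (PIP − Pplat)/V̇ = (24 − 18) / 1.0833 = 6.0/1.0833 = 5.539 cmH2O·s/L.
C = Vt/(Pplat − PEEP) = 455.0 / (18 − 8) = 455.0/10.0 = 45.5 mL/cmH2O.
τ = R × C = 5.539 × 0.0455 L/cmH2O = 0.252 s.
Fraction remaining = e^(−Te/τ) = e^(−0.28/0.252) = 0.3292.
Trapped volume = 455.0 × 0.3292 = 149.79 mL.

150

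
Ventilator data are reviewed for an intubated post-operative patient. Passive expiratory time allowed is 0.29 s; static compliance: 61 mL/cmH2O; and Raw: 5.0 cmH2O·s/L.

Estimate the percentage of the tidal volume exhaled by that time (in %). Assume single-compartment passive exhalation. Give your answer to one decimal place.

61.4

τ = R × C = 5.0 × 61 mL/cmH2O = 5.0 × 0.061 L/cmH2O = 0.305 s.
Passive exhalation: V(t)/V₀ = e^(−t/τ) = e^(−0.29/0.305) = 0.3864.
Fraction exhaled = 1 − 0.3864 = 0.6136 → 61.36%.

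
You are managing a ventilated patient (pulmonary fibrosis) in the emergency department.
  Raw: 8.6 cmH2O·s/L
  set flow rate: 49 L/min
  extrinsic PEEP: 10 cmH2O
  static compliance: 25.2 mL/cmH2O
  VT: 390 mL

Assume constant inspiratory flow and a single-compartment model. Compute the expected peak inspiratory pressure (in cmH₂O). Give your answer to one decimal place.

32.5

Flow: 49 L/min ÷ 60 = 0.8167 L/s.
Equation of motion (constant flow): PIP = Vt/C + R·V̇ + PEEP.
PIP = 390/25.2 + 8.6×0.8167 + 10 = 15.476 + 7.024 + 10 = 32.5 cmH2O.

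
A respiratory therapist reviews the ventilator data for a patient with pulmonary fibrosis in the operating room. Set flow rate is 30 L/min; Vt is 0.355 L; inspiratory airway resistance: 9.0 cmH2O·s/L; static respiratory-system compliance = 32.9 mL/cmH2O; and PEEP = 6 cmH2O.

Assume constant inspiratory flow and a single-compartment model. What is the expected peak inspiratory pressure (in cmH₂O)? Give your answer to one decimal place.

21.3

Flow: 30 L/min ÷ 60 = 0.5 L/s.
Equation of motion (constant flow): PIP = Vt/C + R·V̇ + PEEP.
PIP = 355/32.9 + 9.0×0.5 + 6 = 10.79 + 4.5 + 6 = 21.29 cmH2O.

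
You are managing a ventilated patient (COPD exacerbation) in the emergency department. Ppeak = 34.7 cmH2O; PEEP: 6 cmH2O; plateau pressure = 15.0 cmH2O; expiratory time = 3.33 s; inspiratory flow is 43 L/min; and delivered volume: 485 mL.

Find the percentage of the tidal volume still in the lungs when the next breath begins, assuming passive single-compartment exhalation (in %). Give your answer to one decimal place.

Flow: 43 L/min ÷ 60 = 0.7167 L/s.
R = (PIP − Pplat)/V̇ = (34.7 − 15.0) / 0.7167 = 19.7/0.7167 = 27.487 cmH2O·s/L.
C = Vt/(Pplat − PEEP) = 485.0 / (15.0 − 6) = 485.0/9.0 = 53.889 mL/cmH2O.
τ = R × C = 27.487 × 0.05389 L/cmH2O = 1.481 s.
Fraction remaining at end-expiration = e^(−Te/τ) = e^(−3.33/1.481) = 0.1056 → 10.56%.

10.6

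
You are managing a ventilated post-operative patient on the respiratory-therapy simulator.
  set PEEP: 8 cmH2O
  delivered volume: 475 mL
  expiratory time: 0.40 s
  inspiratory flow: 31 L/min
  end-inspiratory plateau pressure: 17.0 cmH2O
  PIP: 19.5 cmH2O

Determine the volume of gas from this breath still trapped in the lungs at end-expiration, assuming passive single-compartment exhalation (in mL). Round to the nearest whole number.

Flow: 31 L/min ÷ 60 = 0.5167 L/s.
R = (PIP − Pplat)/V̇ = (19.5 − 17.0) / 0.5167 = 2.5/0.5167 = 4.838 cmH2O·s/L.
C = Vt/(Pplat − PEEP) = 475.0 / (17.0 − 8) = 475.0/9.0 = 52.778 mL/cmH2O.
τ = R × C = 4.838 × 0.05278 L/cmH2O = 0.2553 s.
Fraction remaining = e^(−Te/τ) = e^(−0.40/0.2553) = 0.2087.
Trapped volume = 475.0 × 0.2087 = 99.133 mL.

99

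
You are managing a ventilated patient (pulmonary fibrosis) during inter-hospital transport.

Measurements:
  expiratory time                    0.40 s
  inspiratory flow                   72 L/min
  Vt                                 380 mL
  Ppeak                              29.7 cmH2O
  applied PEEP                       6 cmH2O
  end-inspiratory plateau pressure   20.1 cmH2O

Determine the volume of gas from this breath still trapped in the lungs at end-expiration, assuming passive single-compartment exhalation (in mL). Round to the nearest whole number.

59

Flow: 72 L/min ÷ 60 = 1.2 L/s.
R = (PIP − Pplat)/V̇ = (29.7 − 20.1) / 1.2 = 9.6/1.2 = 8.0 cmH2O·s/L.
C = Vt/(Pplat − PEEP) = 380.0 / (20.1 − 6) = 380.0/14.1 = 26.95 mL/cmH2O.
τ = R × C = 8.0 × 0.02695 L/cmH2O = 0.2156 s.
Fraction remaining = e^(−Te/τ) = e^(−0.40/0.2156) = 0.1564.
Trapped volume = 380.0 × 0.1564 = 59.432 mL.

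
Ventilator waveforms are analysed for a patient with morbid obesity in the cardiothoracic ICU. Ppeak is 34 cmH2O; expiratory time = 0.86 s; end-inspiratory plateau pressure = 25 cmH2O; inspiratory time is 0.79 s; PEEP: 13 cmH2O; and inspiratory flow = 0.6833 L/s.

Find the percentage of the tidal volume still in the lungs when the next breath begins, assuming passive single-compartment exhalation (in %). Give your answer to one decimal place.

Vt = flow × Ti = 0.6833 L/s × 0.79 s × 1000 mL/L = 539.81 mL.
R = (PIP − Pplat)/V̇ = (34 − 25) / 0.6833 = 9.0/0.6833 = 13.171 cmH2O·s/L.
C = Vt/(Pplat − PEEP) = 539.81 / (25 − 13) = 539.81/12.0 = 44.984 mL/cmH2O.
τ = R × C = 13.171 × 0.04498 L/cmH2O = 0.5924 s.
Fraction remaining at end-expiration = e^(−Te/τ) = e^(−0.86/0.5924) = 0.2342 → 23.42%.

23.4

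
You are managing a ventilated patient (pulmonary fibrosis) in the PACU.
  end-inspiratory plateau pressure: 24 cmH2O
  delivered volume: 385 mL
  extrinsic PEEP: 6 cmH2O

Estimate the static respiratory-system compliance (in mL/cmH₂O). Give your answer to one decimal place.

Cstat = Vt / (Pplat − PEEP) = 385 / (24 − 6) = 385 / 18.0 = 21.389 mL/cmH2O.

21.4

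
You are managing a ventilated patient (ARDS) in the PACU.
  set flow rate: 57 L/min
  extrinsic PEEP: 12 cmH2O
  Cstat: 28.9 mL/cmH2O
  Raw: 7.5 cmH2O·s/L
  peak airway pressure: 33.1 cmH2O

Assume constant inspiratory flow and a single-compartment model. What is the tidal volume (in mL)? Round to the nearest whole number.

404

Flow: 57 L/min ÷ 60 = 0.95 L/s.
Equation of motion (constant flow): PIP = Vt/C + R·V̇ + PEEP.
Vt/C = PIP − R·V̇ − PEEP = 33.1 − 7.125 − 12 = 13.975 cmH2O.
Vt = C × 13.975 = 28.9 × 13.975 = 403.88 mL.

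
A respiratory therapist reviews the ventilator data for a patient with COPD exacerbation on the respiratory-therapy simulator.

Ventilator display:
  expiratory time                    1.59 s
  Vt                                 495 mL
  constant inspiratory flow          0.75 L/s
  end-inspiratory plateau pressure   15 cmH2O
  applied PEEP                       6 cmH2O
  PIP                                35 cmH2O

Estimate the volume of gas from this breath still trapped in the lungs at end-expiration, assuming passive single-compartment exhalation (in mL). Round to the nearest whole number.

167

R = (PIP − Pplat)/V̇ = (35 − 15) / 0.75 = 20.0/0.75 = 26.667 cmH2O·s/L.
C = Vt/(Pplat − PEEP) = 495.0 / (15 − 6) = 495.0/9.0 = 55.0 mL/cmH2O.
τ = R × C = 26.667 × 0.055 L/cmH2O = 1.467 s.
Fraction remaining = e^(−Te/τ) = e^(−1.59/1.467) = 0.3383.
Trapped volume = 495.0 × 0.3383 = 167.46 mL.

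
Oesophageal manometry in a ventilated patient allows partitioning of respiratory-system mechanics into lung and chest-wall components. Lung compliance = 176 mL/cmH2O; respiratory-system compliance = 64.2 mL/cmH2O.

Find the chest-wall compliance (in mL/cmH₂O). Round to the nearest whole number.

1/Ccw = 1/Crs − 1/CL.
1/Ccw = 1/64.2 − 1/176 = 0.009895.
Ccw = 101.06 mL/cmH2O.

101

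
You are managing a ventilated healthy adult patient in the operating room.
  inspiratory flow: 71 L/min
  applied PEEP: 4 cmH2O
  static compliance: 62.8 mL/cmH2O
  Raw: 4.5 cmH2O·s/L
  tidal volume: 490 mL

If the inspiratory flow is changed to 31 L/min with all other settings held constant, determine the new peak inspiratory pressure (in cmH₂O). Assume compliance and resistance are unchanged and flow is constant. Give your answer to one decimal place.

14.1

Flow: 71 L/min ÷ 60 = 1.1833 L/s.
New flow: 31 L/min ÷ 60 = 0.5167 L/s.
PIP = Vt/C + R·V̇ + PEEP (constant-flow equation of motion).
Only the resistive term changes: ΔPIP = R × ΔV̇ = 4.5 × (0.5167 − 1.1833) = 4.5 × -0.6666 = -3.0 cmH2O.
Original PIP = 490/62.8 + 4.5×1.1833 + 4 = 17.127 cmH2O; new PIP = 17.127 + (-3.0) = 14.127 cmH2O.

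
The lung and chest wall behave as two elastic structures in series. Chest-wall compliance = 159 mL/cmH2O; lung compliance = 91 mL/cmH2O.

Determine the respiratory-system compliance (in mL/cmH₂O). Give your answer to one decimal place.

57.9

Lung and chest wall are elastances in series: 1/Crs = 1/CL + 1/Ccw.
1/Crs = 1/91 + 1/159 = 0.01728.
Crs = 57.87 mL/cmH2O.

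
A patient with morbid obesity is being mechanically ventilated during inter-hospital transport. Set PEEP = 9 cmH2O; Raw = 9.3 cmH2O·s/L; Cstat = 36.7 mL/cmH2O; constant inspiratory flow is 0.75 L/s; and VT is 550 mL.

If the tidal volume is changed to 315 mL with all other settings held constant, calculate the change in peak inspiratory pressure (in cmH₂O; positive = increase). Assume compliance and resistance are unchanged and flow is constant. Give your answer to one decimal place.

PIP = Vt/C + R·V̇ + PEEP (constant-flow equation of motion).
Only the elastic term changes: ΔPIP = ΔVt / C = (315 − 550) / 36.7 = -6.403 cmH2O.

-6.4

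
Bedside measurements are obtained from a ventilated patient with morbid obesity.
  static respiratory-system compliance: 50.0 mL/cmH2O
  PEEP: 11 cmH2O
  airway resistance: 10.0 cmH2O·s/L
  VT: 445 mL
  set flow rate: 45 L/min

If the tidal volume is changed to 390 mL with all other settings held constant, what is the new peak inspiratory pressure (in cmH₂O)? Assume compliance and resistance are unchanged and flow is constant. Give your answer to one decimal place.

Flow: 45 L/min ÷ 60 = 0.75 L/s.
PIP = Vt/C + R·V̇ + PEEP (constant-flow equation of motion).
Only the elastic term changes: ΔPIP = ΔVt / C = (390 − 445) / 50.0 = -1.1 cmH2O.
Original PIP = 445/50.0 + 10.0×0.75 + 11 = 27.4 cmH2O; new PIP = 27.4 + (-1.1) = 26.3 cmH2O.

26.3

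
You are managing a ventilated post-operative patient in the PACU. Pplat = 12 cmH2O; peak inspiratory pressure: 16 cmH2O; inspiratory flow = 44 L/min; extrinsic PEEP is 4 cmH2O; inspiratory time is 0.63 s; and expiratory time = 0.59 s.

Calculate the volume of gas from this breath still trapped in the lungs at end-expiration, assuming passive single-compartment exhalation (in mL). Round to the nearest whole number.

Flow: 44 L/min ÷ 60 = 0.7333 L/s.
Vt = flow × Ti = 0.7333 L/s × 0.63 s × 1000 mL/L = 461.98 mL.
R = (PIP − Pplat)/V̇ = (16 − 12) / 0.7333 = 4.0/0.7333 = 5.455 cmH2O·s/L.
C = Vt/(Pplat − PEEP) = 461.98 / (12 − 4) = 461.98/8.0 = 57.748 mL/cmH2O.
τ = R × C = 5.455 × 0.05775 L/cmH2O = 0.315 s.
Fraction remaining = e^(−Te/τ) = e^(−0.59/0.315) = 0.1537.
Trapped volume = 461.98 × 0.1537 = 71.006 mL.

71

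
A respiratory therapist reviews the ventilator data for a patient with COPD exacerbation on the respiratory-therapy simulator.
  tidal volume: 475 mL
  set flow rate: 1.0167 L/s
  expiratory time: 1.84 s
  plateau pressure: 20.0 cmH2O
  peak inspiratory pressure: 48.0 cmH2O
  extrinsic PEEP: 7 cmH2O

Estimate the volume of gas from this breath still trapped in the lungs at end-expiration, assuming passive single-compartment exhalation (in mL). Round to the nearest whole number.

76

R = (PIP − Pplat)/V̇ = (48.0 − 20.0) / 1.0167 = 28.0/1.0167 = 27.54 cmH2O·s/L.
C = Vt/(Pplat − PEEP) = 475.0 / (20.0 − 7) = 475.0/13.0 = 36.538 mL/cmH2O.
τ = R × C = 27.54 × 0.03654 L/cmH2O = 1.006 s.
Fraction remaining = e^(−Te/τ) = e^(−1.84/1.006) = 0.1606.
Trapped volume = 475.0 × 0.1606 = 76.285 mL.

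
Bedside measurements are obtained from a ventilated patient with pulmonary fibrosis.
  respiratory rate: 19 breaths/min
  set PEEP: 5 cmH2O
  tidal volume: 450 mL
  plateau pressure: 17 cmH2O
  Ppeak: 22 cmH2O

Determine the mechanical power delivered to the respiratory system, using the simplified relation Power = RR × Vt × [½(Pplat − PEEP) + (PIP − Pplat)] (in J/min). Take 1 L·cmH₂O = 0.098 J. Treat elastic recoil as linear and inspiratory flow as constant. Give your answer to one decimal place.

9.2

Per-breath work = Vt × [½(Pplat−PEEP) + (PIP−Pplat)] = 0.450 × [0.5×12.0 + 5.0] = 0.450 × 11.0 = 4.95 L·cmH2O.
Power = 19 × 4.95 = 94.05 L·cmH2O/min.
× 0.098 J/(L·cmH2O) → 9.217 J/min.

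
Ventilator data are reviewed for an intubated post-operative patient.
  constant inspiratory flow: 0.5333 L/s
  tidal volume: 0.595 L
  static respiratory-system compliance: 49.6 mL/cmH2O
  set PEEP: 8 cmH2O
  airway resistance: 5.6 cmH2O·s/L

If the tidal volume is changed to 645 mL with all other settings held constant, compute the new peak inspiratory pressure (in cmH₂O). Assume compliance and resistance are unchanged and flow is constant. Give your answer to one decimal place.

24.0

PIP = Vt/C + R·V̇ + PEEP (constant-flow equation of motion).
Only the elastic term changes: ΔPIP = ΔVt / C = (645 − 595) / 49.6 = 1.008 cmH2O.
Original PIP = 595/49.6 + 5.6×0.5333 + 8 = 22.982 cmH2O; new PIP = 22.982 + (1.008) = 23.99 cmH2O.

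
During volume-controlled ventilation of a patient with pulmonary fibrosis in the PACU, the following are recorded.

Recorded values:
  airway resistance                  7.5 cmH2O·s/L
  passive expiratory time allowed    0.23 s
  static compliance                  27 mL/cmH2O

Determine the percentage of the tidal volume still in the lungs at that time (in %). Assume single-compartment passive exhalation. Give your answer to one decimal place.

32.1

τ = R × C = 7.5 × 27 mL/cmH2O = 7.5 × 0.027 L/cmH2O = 0.2025 s.
Passive exhalation: V(t)/V₀ = e^(−t/τ) = e^(−0.23/0.2025) = 0.3212.
Fraction remaining = 0.3212 → 32.12%.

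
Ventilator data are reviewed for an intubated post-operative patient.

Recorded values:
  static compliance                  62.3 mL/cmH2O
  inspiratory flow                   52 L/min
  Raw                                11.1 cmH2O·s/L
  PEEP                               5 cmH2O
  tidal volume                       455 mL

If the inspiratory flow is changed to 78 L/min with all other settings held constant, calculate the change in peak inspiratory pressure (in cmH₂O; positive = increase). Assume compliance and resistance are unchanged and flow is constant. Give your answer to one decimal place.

Flow: 52 L/min ÷ 60 = 0.8667 L/s.
New flow: 78 L/min ÷ 60 = 1.3 L/s.
PIP = Vt/C + R·V̇ + PEEP (constant-flow equation of motion).
Only the resistive term changes: ΔPIP = R × ΔV̇ = 11.1 × (1.3 − 0.8667) = 11.1 × 0.4333 = 4.81 cmH2O.

4.8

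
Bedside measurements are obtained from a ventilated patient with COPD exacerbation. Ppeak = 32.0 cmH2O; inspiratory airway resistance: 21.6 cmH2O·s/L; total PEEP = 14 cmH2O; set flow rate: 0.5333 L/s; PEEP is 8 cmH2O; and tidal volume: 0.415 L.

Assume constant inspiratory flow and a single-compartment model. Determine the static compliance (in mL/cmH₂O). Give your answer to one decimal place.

Total PEEP = 14 cmH2O (set 8 + intrinsic 6); this is the baseline alveolar pressure.
Equation of motion (constant flow): PIP = Vt/C + R·V̇ + PEEP.
Vt/C = PIP − R·V̇ − PEEP = 32.0 − 21.6×0.5333 − 14 = 32.0 − 11.519 − 14 = 6.481 cmH2O.
C = Vt / 6.481 = 415 / 6.481 = 64.033 mL/cmH2O.

64.0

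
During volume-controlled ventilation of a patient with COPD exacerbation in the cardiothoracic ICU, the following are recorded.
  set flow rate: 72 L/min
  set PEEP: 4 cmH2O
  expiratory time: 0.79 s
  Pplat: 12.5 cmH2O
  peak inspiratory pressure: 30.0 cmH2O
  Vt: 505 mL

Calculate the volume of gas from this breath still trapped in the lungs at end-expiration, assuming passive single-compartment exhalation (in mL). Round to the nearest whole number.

203

Flow: 72 L/min ÷ 60 = 1.2 L/s.
R = (PIP − Pplat)/V̇ = (30.0 − 12.5) / 1.2 = 17.5/1.2 = 14.583 cmH2O·s/L.
C = Vt/(Pplat − PEEP) = 505.0 / (12.5 − 4) = 505.0/8.5 = 59.412 mL/cmH2O.
τ = R × C = 14.583 × 0.05941 L/cmH2O = 0.8664 s.
Fraction remaining = e^(−Te/τ) = e^(−0.79/0.8664) = 0.4018.
Trapped volume = 505.0 × 0.4018 = 202.91 mL.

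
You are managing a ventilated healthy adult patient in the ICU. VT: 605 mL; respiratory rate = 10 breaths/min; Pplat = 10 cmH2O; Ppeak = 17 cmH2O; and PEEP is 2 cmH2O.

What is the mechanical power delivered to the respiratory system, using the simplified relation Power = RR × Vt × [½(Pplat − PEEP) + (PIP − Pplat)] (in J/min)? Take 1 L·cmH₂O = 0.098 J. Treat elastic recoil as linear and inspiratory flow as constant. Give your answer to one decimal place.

Per-breath work = Vt × [½(Pplat−PEEP) + (PIP−Pplat)] = 0.605 × [0.5×8.0 + 7.0] = 0.605 × 11.0 = 6.655 L·cmH2O.
Power = 10 × 6.655 = 66.55 L·cmH2O/min.
× 0.098 J/(L·cmH2O) → 6.522 J/min.

6.5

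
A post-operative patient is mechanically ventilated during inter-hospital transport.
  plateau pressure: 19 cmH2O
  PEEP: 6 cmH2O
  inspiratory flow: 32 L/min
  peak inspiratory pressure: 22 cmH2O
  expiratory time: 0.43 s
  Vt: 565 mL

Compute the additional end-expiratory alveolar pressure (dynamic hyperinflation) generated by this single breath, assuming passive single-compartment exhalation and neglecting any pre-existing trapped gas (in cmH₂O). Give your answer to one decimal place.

Flow: 32 L/min ÷ 60 = 0.5333 L/s.
R = (PIP − Pplat)/V̇ = (22 − 19) / 0.5333 = 3.0/0.5333 = 5.625 cmH2O·s/L.
C = Vt/(Pplat − PEEP) = 565.0 / (19 − 6) = 565.0/13.0 = 43.462 mL/cmH2O.
τ = R × C = 5.625 × 0.04346 L/cmH2O = 0.2445 s.
Fraction remaining = e^(−Te/τ) = e^(−0.43/0.2445) = 0.1723; trapped volume = 565.0 × 0.1723 = 97.35 mL.
Additional alveolar pressure from trapping ≈ V_trapped / C = 97.35 / 43.462 = 2.24 cmH2O.

2.2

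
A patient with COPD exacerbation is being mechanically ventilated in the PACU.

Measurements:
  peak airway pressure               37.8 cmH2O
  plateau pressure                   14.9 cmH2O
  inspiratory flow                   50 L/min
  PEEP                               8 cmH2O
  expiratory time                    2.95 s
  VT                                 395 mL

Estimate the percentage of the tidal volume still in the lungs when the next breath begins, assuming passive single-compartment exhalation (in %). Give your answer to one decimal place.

15.3

Flow: 50 L/min ÷ 60 = 0.8333 L/s.
R = (PIP − Pplat)/V̇ = (37.8 − 14.9) / 0.8333 = 22.9/0.8333 = 27.481 cmH2O·s/L.
C = Vt/(Pplat − PEEP) = 395.0 / (14.9 − 8) = 395.0/6.9 = 57.246 mL/cmH2O.
τ = R × C = 27.481 × 0.05725 L/cmH2O = 1.573 s.
Fraction remaining at end-expiration = e^(−Te/τ) = e^(−2.95/1.573) = 0.1533 → 15.33%.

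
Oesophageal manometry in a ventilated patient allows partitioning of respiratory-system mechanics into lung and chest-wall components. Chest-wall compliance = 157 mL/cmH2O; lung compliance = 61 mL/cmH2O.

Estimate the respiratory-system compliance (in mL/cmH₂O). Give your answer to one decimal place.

Lung and chest wall are elastances in series: 1/Crs = 1/CL + 1/Ccw.
1/Crs = 1/61 + 1/157 = 0.02276.
Crs = 43.937 mL/cmH2O.

43.9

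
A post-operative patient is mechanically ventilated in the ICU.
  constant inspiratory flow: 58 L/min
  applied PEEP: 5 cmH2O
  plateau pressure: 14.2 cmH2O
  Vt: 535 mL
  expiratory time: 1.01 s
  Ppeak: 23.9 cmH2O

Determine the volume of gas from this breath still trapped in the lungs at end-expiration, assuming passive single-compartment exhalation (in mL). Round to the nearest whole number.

Flow: 58 L/min ÷ 60 = 0.9667 L/s.
R = (PIP − Pplat)/V̇ = (23.9 − 14.2) / 0.9667 = 9.7/0.9667 = 10.034 cmH2O·s/L.
C = Vt/(Pplat − PEEP) = 535.0 / (14.2 − 5) = 535.0/9.2 = 58.152 mL/cmH2O.
τ = R × C = 10.034 × 0.05815 L/cmH2O = 0.5835 s.
Fraction remaining = e^(−Te/τ) = e^(−1.01/0.5835) = 0.1771.
Trapped volume = 535.0 × 0.1771 = 94.749 mL.

95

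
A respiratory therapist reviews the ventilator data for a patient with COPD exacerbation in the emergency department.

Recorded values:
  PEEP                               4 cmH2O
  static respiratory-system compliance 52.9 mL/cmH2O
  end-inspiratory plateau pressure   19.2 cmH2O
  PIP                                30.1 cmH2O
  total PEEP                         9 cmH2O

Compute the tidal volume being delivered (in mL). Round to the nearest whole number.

End-expiratory occlusion gives total PEEP = 9 cmH2O (intrinsic PEEP = 9 − 4 = 5). Use total PEEP for the elastic gradient.
Vt = Cstat × (Pplat − PEEPtotal) = 52.9 × (19.2 − 9) = 52.9 × 10.2 = 539.58 mL.

540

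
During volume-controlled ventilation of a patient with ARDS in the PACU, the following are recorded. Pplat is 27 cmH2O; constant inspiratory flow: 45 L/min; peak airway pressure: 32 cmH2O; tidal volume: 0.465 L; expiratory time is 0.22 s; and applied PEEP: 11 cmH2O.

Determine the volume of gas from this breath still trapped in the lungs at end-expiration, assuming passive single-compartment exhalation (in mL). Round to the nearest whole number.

Flow: 45 L/min ÷ 60 = 0.75 L/s.
R = (PIP − Pplat)/V̇ = (32 − 27) / 0.75 = 5.0/0.75 = 6.667 cmH2O·s/L.
C = Vt/(Pplat − PEEP) = 465.0 / (27 − 11) = 465.0/16.0 = 29.063 mL/cmH2O.
τ = R × C = 6.667 × 0.02906 L/cmH2O = 0.1937 s.
Fraction remaining = e^(−Te/τ) = e^(−0.22/0.1937) = 0.3212.
Trapped volume = 465.0 × 0.3212 = 149.36 mL.

149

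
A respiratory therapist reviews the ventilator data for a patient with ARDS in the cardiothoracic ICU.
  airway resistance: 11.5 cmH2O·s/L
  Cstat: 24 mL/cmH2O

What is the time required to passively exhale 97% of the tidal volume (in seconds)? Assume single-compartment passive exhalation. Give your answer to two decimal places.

0.97

τ = R × C = 11.5 × 24 mL/cmH2O = 11.5 × 0.024 L/cmH2O = 0.276 s.
Exhaled fraction f = 1 − e^(−t/τ) → t = −τ·ln(1 − f) = −0.276·ln(0.03) = 0.9678 s.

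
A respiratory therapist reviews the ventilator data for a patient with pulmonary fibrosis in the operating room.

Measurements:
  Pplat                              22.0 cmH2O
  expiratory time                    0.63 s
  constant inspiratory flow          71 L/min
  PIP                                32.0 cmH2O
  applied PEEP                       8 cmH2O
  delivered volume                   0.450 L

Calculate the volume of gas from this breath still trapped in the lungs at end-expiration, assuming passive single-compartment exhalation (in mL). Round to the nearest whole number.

44

Flow: 71 L/min ÷ 60 = 1.1833 L/s.
R = (PIP − Pplat)/V̇ = (32.0 − 22.0) / 1.1833 = 10.0/1.1833 = 8.451 cmH2O·s/L.
C = Vt/(Pplat − PEEP) = 450.0 / (22.0 − 8) = 450.0/14.0 = 32.143 mL/cmH2O.
τ = R × C = 8.451 × 0.03214 L/cmH2O = 0.2716 s.
Fraction remaining = e^(−Te/τ) = e^(−0.63/0.2716) = 0.09831.
Trapped volume = 450.0 × 0.09831 = 44.24 mL.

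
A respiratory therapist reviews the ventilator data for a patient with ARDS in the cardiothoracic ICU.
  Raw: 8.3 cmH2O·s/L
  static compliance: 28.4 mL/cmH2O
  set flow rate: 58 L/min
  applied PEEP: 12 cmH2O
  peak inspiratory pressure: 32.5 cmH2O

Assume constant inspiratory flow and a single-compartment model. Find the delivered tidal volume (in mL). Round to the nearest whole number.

354

Flow: 58 L/min ÷ 60 = 0.9667 L/s.
Equation of motion (constant flow): PIP = Vt/C + R·V̇ + PEEP.
Vt/C = PIP − R·V̇ − PEEP = 32.5 − 8.024 − 12 = 12.476 cmH2O.
Vt = C × 12.476 = 28.4 × 12.476 = 354.32 mL.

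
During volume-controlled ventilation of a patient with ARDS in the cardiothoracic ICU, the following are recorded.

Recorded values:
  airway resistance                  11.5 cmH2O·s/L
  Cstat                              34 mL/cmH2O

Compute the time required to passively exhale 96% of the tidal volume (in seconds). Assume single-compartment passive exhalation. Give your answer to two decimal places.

τ = R × C = 11.5 × 34 mL/cmH2O = 11.5 × 0.034 L/cmH2O = 0.391 s.
Exhaled fraction f = 1 − e^(−t/τ) → t = −τ·ln(1 − f) = −0.391·ln(0.04) = 1.259 s.

1.26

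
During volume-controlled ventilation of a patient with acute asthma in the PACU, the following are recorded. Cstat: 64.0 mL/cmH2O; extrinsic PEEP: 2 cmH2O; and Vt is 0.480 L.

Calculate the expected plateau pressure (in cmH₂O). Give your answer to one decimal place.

Pplat = PEEP + Vt / Cstat = 2 + 480 / 64.0 = 2 + 7.5 = 9.5 cmH2O.

9.5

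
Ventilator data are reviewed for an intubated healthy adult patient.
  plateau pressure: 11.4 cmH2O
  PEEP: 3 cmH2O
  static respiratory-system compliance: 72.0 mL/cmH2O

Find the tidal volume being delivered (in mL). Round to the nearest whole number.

Vt = Cstat × (Pplat − PEEP) = 72.0 × (11.4 − 3) = 72.0 × 8.4 = 604.8 mL.

605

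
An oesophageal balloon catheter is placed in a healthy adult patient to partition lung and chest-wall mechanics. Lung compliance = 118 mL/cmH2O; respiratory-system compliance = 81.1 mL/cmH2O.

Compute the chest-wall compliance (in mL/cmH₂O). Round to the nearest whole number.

259

1/Ccw = 1/Crs − 1/CL.
1/Ccw = 1/81.1 − 1/118 = 0.003856.
Ccw = 259.34 mL/cmH2O.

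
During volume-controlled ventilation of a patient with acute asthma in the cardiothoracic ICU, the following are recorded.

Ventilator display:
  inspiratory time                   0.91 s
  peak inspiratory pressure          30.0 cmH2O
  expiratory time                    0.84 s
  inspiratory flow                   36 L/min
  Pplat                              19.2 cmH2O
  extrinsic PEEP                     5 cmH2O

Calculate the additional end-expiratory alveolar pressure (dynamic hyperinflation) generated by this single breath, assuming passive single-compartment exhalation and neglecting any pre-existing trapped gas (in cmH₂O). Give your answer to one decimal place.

4.2

Flow: 36 L/min ÷ 60 = 0.6 L/s.
Vt = flow × Ti = 0.6 L/s × 0.91 s × 1000 mL/L = 546.0 mL.
R = (PIP − Pplat)/V̇ = (30.0 − 19.2) / 0.6 = 10.8/0.6 = 18.0 cmH2O·s/L.
C = Vt/(Pplat − PEEP) = 546.0 / (19.2 − 5) = 546.0/14.2 = 38.451 mL/cmH2O.
τ = R × C = 18.0 × 0.03845 L/cmH2O = 0.6921 s.
Fraction remaining = e^(−Te/τ) = e^(−0.84/0.6921) = 0.2971; trapped volume = 546.0 × 0.2971 = 162.22 mL.
Additional alveolar pressure from trapping ≈ V_trapped / C = 162.22 / 38.451 = 4.219 cmH2O.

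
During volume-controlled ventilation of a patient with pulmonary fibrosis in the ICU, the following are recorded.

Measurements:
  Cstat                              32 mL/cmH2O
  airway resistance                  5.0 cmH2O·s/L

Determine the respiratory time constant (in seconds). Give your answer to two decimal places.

τ = R × C = 5.0 × 32 mL/cmH2O = 5.0 × 0.032 L/cmH2O = 0.16 s.

0.16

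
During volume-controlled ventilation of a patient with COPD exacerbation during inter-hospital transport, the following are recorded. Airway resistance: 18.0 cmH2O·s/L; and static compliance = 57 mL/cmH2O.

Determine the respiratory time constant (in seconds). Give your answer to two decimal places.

1.03

τ = R × C = 18.0 × 57 mL/cmH2O = 18.0 × 0.057 L/cmH2O = 1.026 s.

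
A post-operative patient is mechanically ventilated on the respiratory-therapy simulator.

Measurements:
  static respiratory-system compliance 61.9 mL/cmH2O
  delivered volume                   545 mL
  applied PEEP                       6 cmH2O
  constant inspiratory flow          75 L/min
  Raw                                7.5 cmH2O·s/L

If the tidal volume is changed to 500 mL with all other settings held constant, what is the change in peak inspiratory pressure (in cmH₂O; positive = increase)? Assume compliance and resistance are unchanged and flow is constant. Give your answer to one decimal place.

-0.7

PIP = Vt/C + R·V̇ + PEEP (constant-flow equation of motion).
Only the elastic term changes: ΔPIP = ΔVt / C = (500 − 545) / 61.9 = -0.727 cmH2O.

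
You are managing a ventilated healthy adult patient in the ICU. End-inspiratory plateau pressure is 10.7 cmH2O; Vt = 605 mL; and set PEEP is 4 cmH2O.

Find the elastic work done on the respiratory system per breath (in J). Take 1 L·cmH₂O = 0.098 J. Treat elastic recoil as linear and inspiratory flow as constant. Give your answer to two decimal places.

Elastic work ≈ ½ × (Pplat − PEEP) × Vt = 0.5 × (10.7 − 4) × 0.605 L = 0.5 × 6.7 × 0.605 = 2.027 L·cmH2O.
× 0.098 J/(L·cmH2O) → 0.1986 J.

0.20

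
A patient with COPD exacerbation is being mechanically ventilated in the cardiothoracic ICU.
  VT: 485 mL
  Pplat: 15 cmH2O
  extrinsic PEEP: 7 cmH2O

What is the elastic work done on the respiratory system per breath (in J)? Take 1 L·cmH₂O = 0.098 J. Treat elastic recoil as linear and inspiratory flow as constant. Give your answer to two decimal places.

0.19

Elastic work ≈ ½ × (Pplat − PEEP) × Vt = 0.5 × (15 − 7) × 0.485 L = 0.5 × 8.0 × 0.485 = 1.94 L·cmH2O.
× 0.098 J/(L·cmH2O) → 0.1901 J.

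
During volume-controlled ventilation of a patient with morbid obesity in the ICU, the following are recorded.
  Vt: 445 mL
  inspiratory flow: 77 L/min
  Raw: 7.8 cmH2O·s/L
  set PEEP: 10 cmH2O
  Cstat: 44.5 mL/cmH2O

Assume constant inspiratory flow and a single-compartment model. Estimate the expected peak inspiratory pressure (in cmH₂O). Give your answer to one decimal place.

Flow: 77 L/min ÷ 60 = 1.2833 L/s.
Equation of motion (constant flow): PIP = Vt/C + R·V̇ + PEEP.
PIP = 445/44.5 + 7.8×1.2833 + 10 = 10.0 + 10.01 + 10 = 30.01 cmH2O.

30.0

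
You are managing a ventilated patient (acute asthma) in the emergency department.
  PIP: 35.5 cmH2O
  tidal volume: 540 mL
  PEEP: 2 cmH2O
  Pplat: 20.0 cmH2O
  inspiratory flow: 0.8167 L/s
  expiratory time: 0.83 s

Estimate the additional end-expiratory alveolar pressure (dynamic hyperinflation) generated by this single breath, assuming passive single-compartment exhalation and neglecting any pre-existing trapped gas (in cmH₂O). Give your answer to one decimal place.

4.2

R = (PIP − Pplat)/V̇ = (35.5 − 20.0) / 0.8167 = 15.5/0.8167 = 18.979 cmH2O·s/L.
C = Vt/(Pplat − PEEP) = 540.0 / (20.0 − 2) = 540.0/18.0 = 30.0 mL/cmH2O.
τ = R × C = 18.979 × 0.03 L/cmH2O = 0.5694 s.
Fraction remaining = e^(−Te/τ) = e^(−0.83/0.5694) = 0.2328; trapped volume = 540.0 × 0.2328 = 125.71 mL.
Additional alveolar pressure from trapping ≈ V_trapped / C = 125.71 / 30.0 = 4.19 cmH2O.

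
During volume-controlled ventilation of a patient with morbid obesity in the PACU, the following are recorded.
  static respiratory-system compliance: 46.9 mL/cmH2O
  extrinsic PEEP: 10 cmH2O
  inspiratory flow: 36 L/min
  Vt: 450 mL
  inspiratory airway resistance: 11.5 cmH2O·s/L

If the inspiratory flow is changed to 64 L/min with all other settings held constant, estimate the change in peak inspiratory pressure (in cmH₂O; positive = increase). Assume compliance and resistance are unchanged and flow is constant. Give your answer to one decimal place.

5.4

Flow: 36 L/min ÷ 60 = 0.6 L/s.
New flow: 64 L/min ÷ 60 = 1.0667 L/s.
PIP = Vt/C + R·V̇ + PEEP (constant-flow equation of motion).
Only the resistive term changes: ΔPIP = R × ΔV̇ = 11.5 × (1.0667 − 0.6) = 11.5 × 0.4667 = 5.367 cmH2O.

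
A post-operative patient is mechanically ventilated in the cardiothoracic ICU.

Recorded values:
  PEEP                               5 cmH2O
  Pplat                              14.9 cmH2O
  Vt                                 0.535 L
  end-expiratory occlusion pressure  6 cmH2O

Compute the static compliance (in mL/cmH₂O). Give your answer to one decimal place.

End-expiratory occlusion gives total PEEP = 6 cmH2O (intrinsic PEEP = 6 − 5 = 1). Use total PEEP for the elastic gradient.
Cstat = Vt / (Pplat − PEEPtotal) = 535 / (14.9 − 6) = 535 / 8.9 = 60.112 mL/cmH2O.

60.1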